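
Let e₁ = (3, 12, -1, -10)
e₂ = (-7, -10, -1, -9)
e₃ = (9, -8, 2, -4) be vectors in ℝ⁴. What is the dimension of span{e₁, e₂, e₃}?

Row-reduce the 3×4 matrix with these as rows.
Exactly 3 pivots survive; hence the rank is 3.

3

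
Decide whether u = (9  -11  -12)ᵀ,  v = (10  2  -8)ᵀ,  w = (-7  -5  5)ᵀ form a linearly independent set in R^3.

linearly independent

Form the 3×3 matrix with these as columns; its determinant is 96.
A nonzero determinant means the columns are linearly independent.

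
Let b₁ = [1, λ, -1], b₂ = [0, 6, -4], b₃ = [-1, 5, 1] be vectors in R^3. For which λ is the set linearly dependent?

λ = -5

Place the vectors as rows of a 3×3 matrix; dependence ⇔ determinant zero.
Cofactor expansion gives det = 4*λ + 20.
Solving 4*λ + 20 = 0 yields λ = -5.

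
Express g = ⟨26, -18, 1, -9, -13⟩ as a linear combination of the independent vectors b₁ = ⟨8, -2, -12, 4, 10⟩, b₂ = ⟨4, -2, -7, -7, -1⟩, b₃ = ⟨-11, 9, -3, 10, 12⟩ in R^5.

g = b₁ - b₂ - 2b₃

Write g = a₁b₁ + … + a₃b₃ and equate components.
The system has the unique solution (a₁, a₂, a₃) = (1, -1, -2).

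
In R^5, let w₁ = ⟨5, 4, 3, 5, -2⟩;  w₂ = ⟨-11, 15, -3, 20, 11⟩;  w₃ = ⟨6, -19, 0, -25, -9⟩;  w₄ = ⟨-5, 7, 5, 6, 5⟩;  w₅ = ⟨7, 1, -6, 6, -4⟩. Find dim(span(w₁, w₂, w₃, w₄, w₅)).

Row-reduce the 5×5 matrix with these as rows.
There are 3 pivot columns, so rank = 3.

dim = 3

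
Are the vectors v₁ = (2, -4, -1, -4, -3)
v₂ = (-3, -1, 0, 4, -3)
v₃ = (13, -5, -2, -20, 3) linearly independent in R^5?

linearly dependent

Row-reduce the matrix whose columns are v₁, v₂, v₃.
The reduction yields 2 nonzero rows, so the rank is 2.
Since rank 2 < 3, the set is linearly dependent.
Indeed 2v₁ - 3v₂ - v₃ = 0.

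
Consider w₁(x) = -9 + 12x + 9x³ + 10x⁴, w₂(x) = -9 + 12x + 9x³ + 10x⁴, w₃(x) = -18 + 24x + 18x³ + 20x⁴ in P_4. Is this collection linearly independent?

Write each element as a coordinate vector in ℝ⁵ using {1, x, …, x⁴}.
Place the vectors as rows of a 3×5 matrix and reduce to echelon form.
The reduction yields 1 nonzero row, so the rank is 1.
Since rank 1 < 3, the set is linearly dependent.
Indeed w₁ - w₂ = 0.

linearly dependent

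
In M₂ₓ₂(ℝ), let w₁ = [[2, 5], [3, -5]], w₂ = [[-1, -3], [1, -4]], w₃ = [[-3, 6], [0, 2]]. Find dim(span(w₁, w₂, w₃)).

Use coordinates relative to {E₁₁, E₁₂, E₂₁, E₂₂}.
Apply Gaussian elimination to the matrix whose rows are w₁, w₂, w₃.
There are 3 pivot columns, so rank = 3.

dim = 3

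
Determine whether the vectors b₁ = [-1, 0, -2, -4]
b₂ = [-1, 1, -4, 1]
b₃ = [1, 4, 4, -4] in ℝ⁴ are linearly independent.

Place the vectors as rows of a 3×4 matrix and reduce to echelon form.
The reduction yields 3 nonzero rows, so the rank is 3.
Since rank = 3 (the number of vectors), the set is linearly independent.

linearly independent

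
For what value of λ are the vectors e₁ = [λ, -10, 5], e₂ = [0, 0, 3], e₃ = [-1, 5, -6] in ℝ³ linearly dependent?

λ = 2

The vectors are dependent exactly when the determinant of the matrix with rows e₁, e₂, e₃ vanishes.
The determinant works out to 30 - 15*λ.
Solving 30 - 15*λ = 0 yields λ = 2.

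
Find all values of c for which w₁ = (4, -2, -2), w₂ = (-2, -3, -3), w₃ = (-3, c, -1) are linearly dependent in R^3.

c = -1

Place the vectors as rows of a 3×3 matrix; dependence ⇔ determinant zero.
Cofactor expansion gives det = 16*c + 16.
Solving 16*c + 16 = 0 yields c = -1.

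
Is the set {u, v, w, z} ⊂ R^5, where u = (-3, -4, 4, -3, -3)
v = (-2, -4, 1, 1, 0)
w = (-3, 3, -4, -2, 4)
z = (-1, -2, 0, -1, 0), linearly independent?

Place the vectors as rows of a 4×5 matrix and reduce to echelon form.
The reduction yields 4 nonzero rows, so the rank is 4.
Since rank = 4 (the number of vectors), the set is linearly independent.

linearly independent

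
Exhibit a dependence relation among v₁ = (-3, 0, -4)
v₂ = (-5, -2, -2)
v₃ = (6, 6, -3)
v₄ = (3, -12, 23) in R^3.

2v₁ + 3v₂ + 3v₃ + v₄ = 0

Row-reduce the matrix with v₁, v₂, v₃, v₄ as columns; the null space gives the coefficients.
A generator of the null space is (2, 3, 3, 1).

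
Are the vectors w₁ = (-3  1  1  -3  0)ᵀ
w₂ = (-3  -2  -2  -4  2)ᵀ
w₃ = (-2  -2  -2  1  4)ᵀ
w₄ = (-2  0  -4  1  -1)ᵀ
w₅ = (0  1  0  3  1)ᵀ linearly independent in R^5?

The matrix [w₁|w₂|w₃|w₄|w₅] has determinant 135.
A nonzero determinant means the columns are linearly independent.

linearly independent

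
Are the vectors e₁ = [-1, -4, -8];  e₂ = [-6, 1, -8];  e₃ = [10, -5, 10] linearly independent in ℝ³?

Form the 3×3 matrix with these as columns; its determinant is -50.
A nonzero determinant means the columns are linearly independent.

linearly independent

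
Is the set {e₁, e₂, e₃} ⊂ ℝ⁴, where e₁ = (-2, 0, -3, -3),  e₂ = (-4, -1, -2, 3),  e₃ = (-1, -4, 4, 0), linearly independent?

linearly independent

Place the vectors as rows of a 3×4 matrix and reduce to echelon form.
The reduction yields 3 nonzero rows, so the rank is 3.
Since rank = 3 (the number of vectors), the set is linearly independent.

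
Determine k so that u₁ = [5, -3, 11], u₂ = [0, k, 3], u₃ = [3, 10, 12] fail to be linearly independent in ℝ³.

The vectors are dependent exactly when the determinant of the matrix with rows u₁, u₂, u₃ vanishes.
Expanding, det = 27*k - 177.
Solving 27*k - 177 = 0 yields k = 59/9.

k = 59/9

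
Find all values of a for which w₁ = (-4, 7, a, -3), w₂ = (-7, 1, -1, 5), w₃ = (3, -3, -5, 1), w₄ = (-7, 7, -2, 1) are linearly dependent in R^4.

Dependence holds iff the 4×4 matrix [w₁ w₂ w₃ w₄] is singular.
The determinant works out to 60*a - 288.
This vanishes exactly when a = 24/5.

a = 24/5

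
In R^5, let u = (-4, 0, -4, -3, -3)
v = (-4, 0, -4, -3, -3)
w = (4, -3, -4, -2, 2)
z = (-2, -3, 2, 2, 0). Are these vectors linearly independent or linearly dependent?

Two of the vectors are equal, giving an immediate dependence.

linearly dependent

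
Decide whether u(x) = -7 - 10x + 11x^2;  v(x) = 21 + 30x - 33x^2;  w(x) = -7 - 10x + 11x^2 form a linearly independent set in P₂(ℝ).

linearly dependent

Write each element as a coordinate vector in ℝ³ using {1, x, x^2}.
The matrix [u|v|w] has determinant 0.
A zero determinant means the columns are linearly dependent.
Indeed 3u + v = 0.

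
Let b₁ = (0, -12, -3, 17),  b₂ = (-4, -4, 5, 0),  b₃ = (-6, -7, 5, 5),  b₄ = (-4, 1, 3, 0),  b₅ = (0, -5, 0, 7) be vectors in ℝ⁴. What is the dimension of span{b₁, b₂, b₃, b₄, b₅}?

Put the 4×5 matrix [b₁|b₂|b₃|b₄|b₅] into echelon form.
Reduction leaves 4 leading entries, giving rank 4.
(With 5 elements in a 4-dimensional space the rank is at most 4.)

4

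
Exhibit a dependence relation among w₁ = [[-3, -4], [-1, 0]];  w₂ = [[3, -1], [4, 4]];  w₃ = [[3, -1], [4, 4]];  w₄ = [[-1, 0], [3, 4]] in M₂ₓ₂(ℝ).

Write each element as a vector in ℝ⁴ using {E₁₁, E₁₂, E₂₁, E₂₂}.
Solve the homogeneous system with w₁, w₂, w₃, w₄ as columns by row-reducing the coefficient matrix.
The free variable yields coefficients (0, 1, -1, 0) (any nonzero multiple also works).

w₂ - w₃ = 0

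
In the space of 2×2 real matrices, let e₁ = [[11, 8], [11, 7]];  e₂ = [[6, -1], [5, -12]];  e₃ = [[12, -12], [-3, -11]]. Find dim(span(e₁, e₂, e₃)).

Represent each element by its coordinate vector in ℝ⁴.
Put the 4×3 matrix [e₁|e₂|e₃] into echelon form.
Reduction leaves 3 leading entries, giving rank 3.

dim = 3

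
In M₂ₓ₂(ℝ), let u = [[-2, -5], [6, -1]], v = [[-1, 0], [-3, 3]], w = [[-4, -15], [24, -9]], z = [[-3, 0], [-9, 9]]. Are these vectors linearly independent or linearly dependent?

Write each element as a coordinate vector in ℝ⁴ using {E₁₁, E₁₂, E₂₁, E₂₂}.
One vector is a scalar multiple of another, so the set is dependent.

linearly dependent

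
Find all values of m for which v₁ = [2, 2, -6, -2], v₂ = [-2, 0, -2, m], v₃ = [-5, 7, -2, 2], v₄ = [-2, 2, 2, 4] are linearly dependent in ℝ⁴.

Dependence holds iff the 4×4 matrix [v₁ v₂ v₃ v₄] is singular.
Cofactor expansion gives det = 40*m + 312.
This vanishes exactly when m = -39/5.

m = -39/5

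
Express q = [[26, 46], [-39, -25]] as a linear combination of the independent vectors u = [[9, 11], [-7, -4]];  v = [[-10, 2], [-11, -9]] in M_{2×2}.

Identify each element with its coordinate vector in ℝ⁴ via {E₁₁, E₁₂, E₂₁, E₂₂}.
Since u, v are independent, the coefficients expressing q are uniquely determined by a linear system.
The system has the unique solution (c₁, c₂) = (4, 1).

q = 4u + v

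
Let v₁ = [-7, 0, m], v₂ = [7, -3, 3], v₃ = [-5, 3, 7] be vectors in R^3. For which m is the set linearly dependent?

m = -35

Dependence holds iff the 3×3 matrix [v₁ v₂ v₃] is singular.
The determinant works out to 6*m + 210.
This vanishes exactly when m = -35.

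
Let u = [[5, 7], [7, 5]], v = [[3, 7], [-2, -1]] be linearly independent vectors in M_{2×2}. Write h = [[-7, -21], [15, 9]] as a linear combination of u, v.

h = u - 4v

Work in coordinates with respect to the standard basis {E₁₁, E₁₂, E₂₁, E₂₂}.
Write h = c₁u + c₂v and equate components.
The system has the unique solution (c₁, c₂) = (1, -4).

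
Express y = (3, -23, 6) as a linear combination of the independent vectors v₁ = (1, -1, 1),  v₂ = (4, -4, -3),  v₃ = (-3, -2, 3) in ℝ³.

y = 3v₁ + 3v₂ + 4v₃

Write y = α₁v₁ + … + α₃v₃ and equate components.
Back-substitution yields (α₁, α₂, α₃) = (3, 3, 4).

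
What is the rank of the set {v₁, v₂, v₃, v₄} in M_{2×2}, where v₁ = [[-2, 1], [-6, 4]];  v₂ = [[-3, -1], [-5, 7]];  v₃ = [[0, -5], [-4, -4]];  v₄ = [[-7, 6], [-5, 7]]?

rank 4

Use coordinates relative to {E₁₁, E₁₂, E₂₁, E₂₂}.
Row-reduce the 4×4 matrix with these as rows.
The echelon form has 4 nonzero rows, so the rank is 4.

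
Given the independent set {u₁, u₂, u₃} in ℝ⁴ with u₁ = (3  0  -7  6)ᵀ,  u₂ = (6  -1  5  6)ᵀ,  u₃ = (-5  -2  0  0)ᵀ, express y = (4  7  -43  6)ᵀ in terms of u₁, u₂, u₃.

Set up the augmented matrix [u₁ | u₂ | u₃ | y] and row-reduce.
Back-substitution yields (a₁, a₂, a₃) = (4, -3, -2).

y = 4u₁ - 3u₂ - 2u₃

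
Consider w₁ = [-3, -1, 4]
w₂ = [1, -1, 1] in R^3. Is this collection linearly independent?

Row-reduce the matrix whose columns are w₁, w₂.
The reduction yields 2 nonzero rows, so the rank is 2.
Since rank = 2 (the number of vectors), the set is linearly independent.

linearly independent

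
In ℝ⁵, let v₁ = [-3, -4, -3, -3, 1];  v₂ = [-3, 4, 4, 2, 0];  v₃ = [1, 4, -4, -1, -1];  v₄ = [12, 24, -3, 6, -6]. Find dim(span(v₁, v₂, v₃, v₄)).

Apply Gaussian elimination to the matrix whose rows are v₁, v₂, v₃, v₄.
Exactly 3 pivots survive; hence the rank is 3.

3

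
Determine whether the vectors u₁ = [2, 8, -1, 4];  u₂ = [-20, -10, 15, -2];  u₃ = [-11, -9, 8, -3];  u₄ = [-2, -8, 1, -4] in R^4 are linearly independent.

linearly dependent

Place the vectors as rows of a 4×4 matrix and reduce to echelon form.
The reduction yields 2 nonzero rows, so the rank is 2.
Since rank 2 < 4, the set is linearly dependent.
Indeed u₁ - u₂ + 2u₃ = 0.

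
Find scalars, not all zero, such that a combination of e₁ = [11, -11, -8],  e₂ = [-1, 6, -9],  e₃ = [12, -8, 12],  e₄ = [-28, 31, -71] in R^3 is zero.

Set up α₁e₁ + … + α₄e₄ = 0 and solve the homogeneous system.
The free variable yields coefficients (1, 3, -3, -1) (any nonzero multiple also works).

e₁ + 3e₂ - 3e₃ - e₄ = 0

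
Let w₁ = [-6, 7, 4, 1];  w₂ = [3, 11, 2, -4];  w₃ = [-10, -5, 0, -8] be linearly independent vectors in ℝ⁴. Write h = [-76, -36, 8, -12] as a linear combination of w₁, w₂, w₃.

Solve the system with w₁, w₂, w₃ as columns and h as the right-hand side.
Back-substitution yields (c₁, c₂, c₃) = (4, -4, 4).

h = 4w₁ - 4w₂ + 4w₃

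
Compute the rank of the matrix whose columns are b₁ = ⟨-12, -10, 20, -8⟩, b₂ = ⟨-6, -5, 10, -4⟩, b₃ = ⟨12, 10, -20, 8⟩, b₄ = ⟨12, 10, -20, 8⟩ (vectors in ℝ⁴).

Put the 4×4 matrix [b₁|b₂|b₃|b₄] into echelon form.
Reduction leaves 1 leading entry, giving rank 1.

1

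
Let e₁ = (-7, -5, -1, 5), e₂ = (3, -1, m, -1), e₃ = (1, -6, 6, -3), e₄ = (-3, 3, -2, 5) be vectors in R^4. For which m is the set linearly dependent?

The set is linearly dependent precisely when det[e₁; e₂; e₃; e₄] = 0.
Cofactor expansion gives det = 468 - 52*m.
Setting this to zero gives m = 9.

m = 9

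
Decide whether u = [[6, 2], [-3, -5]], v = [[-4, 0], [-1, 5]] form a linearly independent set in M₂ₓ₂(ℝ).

Write each element as a coordinate vector in ℝ⁴ using {E₁₁, E₁₂, E₂₁, E₂₂}.
Place the vectors as rows of a 2×4 matrix and reduce to echelon form.
The reduction yields 2 nonzero rows, so the rank is 2.
Since rank = 2 (the number of vectors), the set is linearly independent.

linearly independent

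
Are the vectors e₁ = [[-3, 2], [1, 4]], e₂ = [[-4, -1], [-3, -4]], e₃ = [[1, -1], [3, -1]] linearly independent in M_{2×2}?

Write each element as a coordinate vector in ℝ⁴ using {E₁₁, E₁₂, E₂₁, E₂₂}.
Place the vectors as rows of a 3×4 matrix and reduce to echelon form.
The reduction yields 3 nonzero rows, so the rank is 3.
Since rank = 3 (the number of vectors), the set is linearly independent.

linearly independent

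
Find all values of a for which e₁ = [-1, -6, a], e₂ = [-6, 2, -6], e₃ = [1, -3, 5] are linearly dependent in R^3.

a = 17/2

Place the vectors as rows of a 3×3 matrix; dependence ⇔ determinant zero.
The determinant works out to 16*a - 136.
Setting this to zero gives a = 17/2.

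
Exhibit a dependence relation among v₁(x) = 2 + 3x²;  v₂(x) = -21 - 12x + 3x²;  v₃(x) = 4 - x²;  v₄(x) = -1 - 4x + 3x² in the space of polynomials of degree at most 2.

3v₁ + v₂ + 3v₃ - 3v₄ = 0

Take coordinates with respect to {1, x, x²}.
Write the vectors as columns of a matrix and find a nonzero vector in its null space.
A generator of the null space is (3, 1, 3, -3).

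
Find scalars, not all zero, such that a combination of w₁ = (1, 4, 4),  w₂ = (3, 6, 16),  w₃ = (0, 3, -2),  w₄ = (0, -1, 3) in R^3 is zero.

Solve the homogeneous system with w₁, w₂, w₃, w₄ as columns by row-reducing the coefficient matrix.
The free variable yields coefficients (3, -1, -2, 0) (any nonzero multiple also works).

3w₁ - w₂ - 2w₃ = 0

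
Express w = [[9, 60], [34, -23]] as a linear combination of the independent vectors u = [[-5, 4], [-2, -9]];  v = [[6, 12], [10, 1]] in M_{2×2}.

w = 3u + 4v

Identify each element with its coordinate vector in ℝ⁴ via {E₁₁, E₁₂, E₂₁, E₂₂}.
Set up the augmented matrix [u | v | w] and row-reduce.
Row-reducing the augmented matrix gives the unique coefficients (c₁, c₂) = (3, 4).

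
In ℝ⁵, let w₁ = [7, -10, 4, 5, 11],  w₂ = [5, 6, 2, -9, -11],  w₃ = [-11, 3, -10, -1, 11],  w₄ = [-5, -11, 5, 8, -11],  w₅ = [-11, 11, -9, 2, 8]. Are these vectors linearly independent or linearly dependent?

The matrix [w₁|w₂|w₃|w₄|w₅] has determinant 13690.
A nonzero determinant means the columns are linearly independent.

linearly independent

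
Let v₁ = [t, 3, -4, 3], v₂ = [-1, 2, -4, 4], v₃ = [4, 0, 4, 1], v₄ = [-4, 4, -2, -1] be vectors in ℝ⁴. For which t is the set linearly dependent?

Place the vectors as rows of a 4×4 matrix; dependence ⇔ determinant zero.
Cofactor expansion gives det = -84*t - 182.
This vanishes exactly when t = -13/6.

t = -13/6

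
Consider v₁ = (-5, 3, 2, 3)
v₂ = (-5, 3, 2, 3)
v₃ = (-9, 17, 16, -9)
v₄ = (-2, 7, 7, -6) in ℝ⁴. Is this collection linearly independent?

linearly dependent

Row-reduce the matrix whose columns are v₁, v₂, v₃, v₄.
The reduction yields 2 nonzero rows, so the rank is 2.
Since rank 2 < 4, the set is linearly dependent.
Indeed v₁ - v₂ = 0.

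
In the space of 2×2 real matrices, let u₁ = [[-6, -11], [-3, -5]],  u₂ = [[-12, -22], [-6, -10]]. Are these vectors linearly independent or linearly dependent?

linearly dependent

Take coordinates with respect to the standard basis {E₁₁, E₁₂, E₂₁, E₂₂}.
Place the vectors as rows of a 2×4 matrix and reduce to echelon form.
The reduction yields 1 nonzero row, so the rank is 1.
Since rank 1 < 2, the set is linearly dependent.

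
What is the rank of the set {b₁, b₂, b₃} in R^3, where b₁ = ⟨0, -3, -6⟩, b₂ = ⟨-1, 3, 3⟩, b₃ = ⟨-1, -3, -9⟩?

Row-reduce the 3×3 matrix with these as rows.
Reduction leaves 2 leading entries, giving rank 2.

2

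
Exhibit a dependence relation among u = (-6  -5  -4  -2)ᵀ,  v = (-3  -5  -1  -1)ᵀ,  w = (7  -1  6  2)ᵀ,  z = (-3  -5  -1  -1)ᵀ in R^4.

Solve the homogeneous system with u, v, w, z as columns by row-reducing the coefficient matrix.
One solution (up to scaling) is (0, 1, 0, -1).

v - z = 0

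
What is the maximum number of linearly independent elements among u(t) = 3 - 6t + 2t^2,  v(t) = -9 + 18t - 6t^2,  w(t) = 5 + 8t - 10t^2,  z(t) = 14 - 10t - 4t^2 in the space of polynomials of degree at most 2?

2

Represent each element by its coordinate vector in ℝ³.
Put the 3×4 matrix [u|v|w|z] into echelon form.
There are 2 pivot columns, so rank = 2.
(With 4 elements in a 3-dimensional space the rank is at most 3.)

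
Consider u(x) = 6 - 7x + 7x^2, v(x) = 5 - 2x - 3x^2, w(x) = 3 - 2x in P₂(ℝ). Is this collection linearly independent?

Take coordinates with respect to the standard basis {1, x, x^2}.
The matrix [u|v|w] has determinant -1.
A nonzero determinant means the columns are linearly independent.

linearly independent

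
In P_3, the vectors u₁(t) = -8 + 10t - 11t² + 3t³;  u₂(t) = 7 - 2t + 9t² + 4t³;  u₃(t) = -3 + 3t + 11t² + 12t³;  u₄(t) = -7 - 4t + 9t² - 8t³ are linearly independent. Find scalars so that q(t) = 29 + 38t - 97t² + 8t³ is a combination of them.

Identify each element with its coordinate vector in ℝ⁴ via {1, t, …, t³}.
Since u₁, u₂, u₃, u₄ are independent, the coefficients expressing q are uniquely determined by a linear system.
Row-reducing the augmented matrix gives the unique coefficients (α₁, …, α₄) = (4, 3, -4, -4).

q = 4u₁ + 3u₂ - 4u₃ - 4u₄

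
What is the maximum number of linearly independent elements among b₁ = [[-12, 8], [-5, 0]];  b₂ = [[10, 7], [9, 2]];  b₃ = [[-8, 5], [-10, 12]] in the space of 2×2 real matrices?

Use coordinates relative to {E₁₁, E₁₂, E₂₁, E₂₂}.
Row-reduce the 3×4 matrix with these as rows.
There are 3 pivot columns, so rank = 3.

3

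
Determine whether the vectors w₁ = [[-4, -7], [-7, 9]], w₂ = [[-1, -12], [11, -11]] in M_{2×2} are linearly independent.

linearly independent

Take coordinates with respect to the standard basis {E₁₁, E₁₂, E₂₁, E₂₂}.
Row-reduce the matrix whose columns are w₁, w₂.
The reduction yields 2 nonzero rows, so the rank is 2.
Since rank = 2 (the number of vectors), the set is linearly independent.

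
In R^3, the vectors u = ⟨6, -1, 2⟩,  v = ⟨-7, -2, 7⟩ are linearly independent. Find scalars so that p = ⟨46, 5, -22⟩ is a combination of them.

Write p = α₁u + α₂v and equate components.
The system has the unique solution (α₁, α₂) = (3, -4).

p = 3u - 4v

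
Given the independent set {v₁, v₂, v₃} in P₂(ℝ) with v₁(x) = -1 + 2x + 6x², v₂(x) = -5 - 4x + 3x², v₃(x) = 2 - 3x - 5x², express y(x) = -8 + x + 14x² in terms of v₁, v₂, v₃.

y = v₁ + v₂ - v₃

Work in coordinates with respect to the standard basis {1, x, x²}.
Solve the system with v₁, v₂, v₃ as columns and y as the right-hand side.
The system has the unique solution (a₁, a₂, a₃) = (1, 1, -1).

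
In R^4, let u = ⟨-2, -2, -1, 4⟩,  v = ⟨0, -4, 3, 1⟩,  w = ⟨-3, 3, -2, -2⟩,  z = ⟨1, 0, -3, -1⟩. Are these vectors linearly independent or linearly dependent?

linearly independent

Place the vectors as rows of a 4×4 matrix and reduce to echelon form.
The reduction yields 4 nonzero rows, so the rank is 4.
Since rank = 4 (the number of vectors), the set is linearly independent.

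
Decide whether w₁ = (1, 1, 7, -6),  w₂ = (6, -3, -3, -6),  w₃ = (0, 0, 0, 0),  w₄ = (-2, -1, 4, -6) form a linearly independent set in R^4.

One of the vectors is the zero vector, so the set is linearly dependent.

linearly dependent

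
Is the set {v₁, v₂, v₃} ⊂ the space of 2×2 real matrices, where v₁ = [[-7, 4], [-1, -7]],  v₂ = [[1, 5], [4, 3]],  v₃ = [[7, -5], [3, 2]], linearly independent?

linearly independent

Write each element as a coordinate vector in ℝ⁴ using {E₁₁, E₁₂, E₂₁, E₂₂}.
Row-reduce the matrix whose columns are v₁, v₂, v₃.
The reduction yields 3 nonzero rows, so the rank is 3.
Since rank = 3 (the number of vectors), the set is linearly independent.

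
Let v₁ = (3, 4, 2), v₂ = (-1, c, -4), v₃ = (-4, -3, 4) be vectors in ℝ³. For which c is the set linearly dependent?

The vectors are dependent exactly when the determinant of the matrix with rows v₁, v₂, v₃ vanishes.
The determinant works out to 20*c + 50.
This vanishes exactly when c = -5/2.

c = -5/2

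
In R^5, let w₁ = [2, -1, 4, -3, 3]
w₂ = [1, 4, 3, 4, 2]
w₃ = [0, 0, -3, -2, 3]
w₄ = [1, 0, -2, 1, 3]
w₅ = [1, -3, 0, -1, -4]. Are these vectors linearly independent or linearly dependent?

The matrix [w₁|w₂|w₃|w₄|w₅] has determinant 508.
A nonzero determinant means the columns are linearly independent.

linearly independent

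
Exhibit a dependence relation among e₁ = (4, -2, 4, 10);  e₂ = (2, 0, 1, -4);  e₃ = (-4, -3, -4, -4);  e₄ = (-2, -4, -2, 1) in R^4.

Solve the homogeneous system with e₁, e₂, e₃, e₄ as columns by row-reducing the coefficient matrix.
A generator of the null space is (1, 0, 2, -2).

e₁ + 2e₃ - 2e₄ = 0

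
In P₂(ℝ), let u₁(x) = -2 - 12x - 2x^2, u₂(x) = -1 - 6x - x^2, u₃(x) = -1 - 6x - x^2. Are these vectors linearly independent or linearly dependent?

linearly dependent

Write each element as a coordinate vector in ℝ³ using {1, x, x^2}.
Row-reduce the matrix whose columns are u₁, u₂, u₃.
The reduction yields 1 nonzero row, so the rank is 1.
Since rank 1 < 3, the set is linearly dependent.
Indeed u₁ - 2u₂ = 0.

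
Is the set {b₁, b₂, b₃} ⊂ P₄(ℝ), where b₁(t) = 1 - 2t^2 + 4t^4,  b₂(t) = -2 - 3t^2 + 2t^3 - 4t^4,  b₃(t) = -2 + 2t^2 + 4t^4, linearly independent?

Take coordinates with respect to the standard basis {1, t, …, t^4}.
Row-reduce the matrix whose columns are b₁, b₂, b₃.
The reduction yields 3 nonzero rows, so the rank is 3.
Since rank = 3 (the number of vectors), the set is linearly independent.

linearly independent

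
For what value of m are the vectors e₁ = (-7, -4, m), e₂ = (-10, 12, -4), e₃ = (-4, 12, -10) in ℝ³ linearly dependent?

Dependence holds iff the 3×3 matrix [e₁ e₂ e₃] is singular.
The determinant works out to 840 - 72*m.
This vanishes exactly when m = 35/3.

m = 35/3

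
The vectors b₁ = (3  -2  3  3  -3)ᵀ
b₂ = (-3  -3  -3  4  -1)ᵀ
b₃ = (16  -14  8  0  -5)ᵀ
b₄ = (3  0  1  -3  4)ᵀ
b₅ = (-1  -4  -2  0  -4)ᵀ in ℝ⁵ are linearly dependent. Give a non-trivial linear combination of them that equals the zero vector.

3b₁ - b₃ + 3b₄ + 2b₅ = 0

Row-reduce the matrix with b₁, b₂, b₃, b₄, b₅ as columns; the null space gives the coefficients.
The free variable yields coefficients (3, 0, -1, 3, 2) (any nonzero multiple also works).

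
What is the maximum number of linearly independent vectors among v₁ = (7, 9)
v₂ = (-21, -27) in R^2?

Put the 2×2 matrix [v₁|v₂] into echelon form.
The echelon form has 1 nonzero row, so the rank is 1.

1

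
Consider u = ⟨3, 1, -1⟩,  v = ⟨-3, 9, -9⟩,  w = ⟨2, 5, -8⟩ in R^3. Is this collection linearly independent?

linearly independent

Row-reduce the matrix whose columns are u, v, w.
The reduction yields 3 nonzero rows, so the rank is 3.
Since rank = 3 (the number of vectors), the set is linearly independent.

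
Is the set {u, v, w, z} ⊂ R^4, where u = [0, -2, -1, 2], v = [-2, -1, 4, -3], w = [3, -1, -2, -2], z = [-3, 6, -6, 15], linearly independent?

linearly dependent

Row-reduce the matrix whose columns are u, v, w, z.
The reduction yields 3 nonzero rows, so the rank is 3.
Since rank 3 < 4, the set is linearly dependent.
Indeed 3v + 3w + z = 0.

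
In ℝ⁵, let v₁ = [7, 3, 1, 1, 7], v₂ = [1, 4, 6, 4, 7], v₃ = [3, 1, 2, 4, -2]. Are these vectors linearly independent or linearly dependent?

Place the vectors as rows of a 3×5 matrix and reduce to echelon form.
The reduction yields 3 nonzero rows, so the rank is 3.
Since rank = 3 (the number of vectors), the set is linearly independent.

linearly independent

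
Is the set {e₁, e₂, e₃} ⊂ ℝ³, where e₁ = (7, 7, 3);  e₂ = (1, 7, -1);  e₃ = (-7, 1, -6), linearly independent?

linearly independent

Form the 3×3 matrix with these as columns; its determinant is -46.
A nonzero determinant means the columns are linearly independent.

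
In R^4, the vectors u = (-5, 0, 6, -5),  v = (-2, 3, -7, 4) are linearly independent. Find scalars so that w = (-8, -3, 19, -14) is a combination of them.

w = 2u - v

Set up the augmented matrix [u | v | w] and row-reduce.
Back-substitution yields (α₁, α₂) = (2, -1).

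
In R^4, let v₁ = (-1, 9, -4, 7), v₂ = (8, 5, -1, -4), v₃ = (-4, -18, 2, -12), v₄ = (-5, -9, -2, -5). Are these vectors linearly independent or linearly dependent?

linearly dependent

Form the 4×4 matrix with these as columns; its determinant is 0.
A zero determinant means the columns are linearly dependent.
Indeed v₁ + v₃ - v₄ = 0.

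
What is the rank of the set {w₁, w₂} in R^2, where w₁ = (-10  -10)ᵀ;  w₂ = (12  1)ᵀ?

Row-reduce the 2×2 matrix with these as rows.
There are 2 pivot columns, so rank = 2.

rank 2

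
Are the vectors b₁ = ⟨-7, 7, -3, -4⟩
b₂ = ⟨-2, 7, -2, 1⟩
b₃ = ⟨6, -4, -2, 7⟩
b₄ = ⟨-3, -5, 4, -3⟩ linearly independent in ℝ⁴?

Place the vectors as rows of a 4×4 matrix and reduce to echelon form.
The reduction yields 4 nonzero rows, so the rank is 4.
Since rank = 4 (the number of vectors), the set is linearly independent.

linearly independent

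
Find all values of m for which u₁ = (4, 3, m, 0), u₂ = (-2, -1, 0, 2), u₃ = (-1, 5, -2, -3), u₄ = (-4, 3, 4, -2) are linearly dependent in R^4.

m = -12

Dependence holds iff the 4×4 matrix [u₁ u₂ u₃ u₄] is singular.
The determinant works out to 26*m + 312.
Setting this to zero gives m = -12.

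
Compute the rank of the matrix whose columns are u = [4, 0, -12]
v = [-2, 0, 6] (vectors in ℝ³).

Row-reduce the 2×3 matrix with these as rows.
Reduction leaves 1 leading entry, giving rank 1.

rank 1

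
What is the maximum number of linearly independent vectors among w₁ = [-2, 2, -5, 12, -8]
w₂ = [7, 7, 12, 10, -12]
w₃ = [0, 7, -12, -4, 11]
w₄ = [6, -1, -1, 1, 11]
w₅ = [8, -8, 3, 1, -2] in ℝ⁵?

Apply Gaussian elimination to the matrix whose rows are w₁, w₂, w₃, w₄, w₅.
The echelon form has 5 nonzero rows, so the rank is 5.

5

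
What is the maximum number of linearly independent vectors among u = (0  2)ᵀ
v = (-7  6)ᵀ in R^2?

Put the 2×2 matrix [u|v] into echelon form.
Reduction leaves 2 leading entries, giving rank 2.

2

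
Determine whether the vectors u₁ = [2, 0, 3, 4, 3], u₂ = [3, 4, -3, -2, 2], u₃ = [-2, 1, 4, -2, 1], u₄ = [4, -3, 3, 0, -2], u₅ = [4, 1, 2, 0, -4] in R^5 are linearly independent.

linearly independent

The matrix [u₁|u₂|u₃|u₄|u₅] has determinant 4010.
A nonzero determinant means the columns are linearly independent.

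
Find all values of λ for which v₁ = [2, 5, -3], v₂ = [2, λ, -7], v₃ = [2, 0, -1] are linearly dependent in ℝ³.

Dependence holds iff the 3×3 matrix [v₁ v₂ v₃] is singular.
Cofactor expansion gives det = 4*λ - 60.
This vanishes exactly when λ = 15.

λ = 15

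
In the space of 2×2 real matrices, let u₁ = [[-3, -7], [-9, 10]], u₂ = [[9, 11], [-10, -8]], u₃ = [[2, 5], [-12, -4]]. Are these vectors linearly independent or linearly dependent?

linearly independent

Take coordinates with respect to the standard basis {E₁₁, E₁₂, E₂₁, E₂₂}.
Row-reduce the matrix whose columns are u₁, u₂, u₃.
The reduction yields 3 nonzero rows, so the rank is 3.
Since rank = 3 (the number of vectors), the set is linearly independent.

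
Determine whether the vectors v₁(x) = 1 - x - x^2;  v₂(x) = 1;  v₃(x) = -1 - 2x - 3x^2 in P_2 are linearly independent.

Write each element as a coordinate vector in ℝ³ using {1, x, x^2}.
Place the vectors as rows of a 3×3 matrix and reduce to echelon form.
The reduction yields 3 nonzero rows, so the rank is 3.
Since rank = 3 (the number of vectors), the set is linearly independent.

linearly independent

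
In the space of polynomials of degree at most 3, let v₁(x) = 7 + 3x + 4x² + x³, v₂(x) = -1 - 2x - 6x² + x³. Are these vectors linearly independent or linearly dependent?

linearly independent

Write each element as a coordinate vector in ℝ⁴ using {1, x, …, x³}.
Row-reduce the matrix whose columns are v₁, v₂.
The reduction yields 2 nonzero rows, so the rank is 2.
Since rank = 2 (the number of vectors), the set is linearly independent.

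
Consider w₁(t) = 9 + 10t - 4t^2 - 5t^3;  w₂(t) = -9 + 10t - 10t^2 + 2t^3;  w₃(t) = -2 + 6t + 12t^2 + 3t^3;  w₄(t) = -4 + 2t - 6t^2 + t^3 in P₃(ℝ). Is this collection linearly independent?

linearly independent

Take coordinates with respect to the standard basis {1, t, …, t^3}.
Row-reduce the matrix whose columns are w₁, w₂, w₃, w₄.
The reduction yields 4 nonzero rows, so the rank is 4.
Since rank = 4 (the number of vectors), the set is linearly independent.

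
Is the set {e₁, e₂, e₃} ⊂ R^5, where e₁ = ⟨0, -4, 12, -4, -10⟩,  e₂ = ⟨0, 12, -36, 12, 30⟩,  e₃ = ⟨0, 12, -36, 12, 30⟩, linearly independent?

linearly dependent

Place the vectors as rows of a 3×5 matrix and reduce to echelon form.
The reduction yields 1 nonzero row, so the rank is 1.
Since rank 1 < 3, the set is linearly dependent.
Indeed 3e₁ + e₂ = 0.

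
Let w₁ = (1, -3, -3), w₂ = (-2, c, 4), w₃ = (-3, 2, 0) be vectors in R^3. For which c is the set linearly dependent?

Dependence holds iff the 3×3 matrix [w₁ w₂ w₃] is singular.
Expanding, det = 40 - 9*c.
This vanishes exactly when c = 40/9.

c = 40/9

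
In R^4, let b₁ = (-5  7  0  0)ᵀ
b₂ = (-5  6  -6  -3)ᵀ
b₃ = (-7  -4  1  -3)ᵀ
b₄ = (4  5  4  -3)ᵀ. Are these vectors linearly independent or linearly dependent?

Row-reduce the matrix whose columns are b₁, b₂, b₃, b₄.
The reduction yields 4 nonzero rows, so the rank is 4.
Since rank = 4 (the number of vectors), the set is linearly independent.

linearly independent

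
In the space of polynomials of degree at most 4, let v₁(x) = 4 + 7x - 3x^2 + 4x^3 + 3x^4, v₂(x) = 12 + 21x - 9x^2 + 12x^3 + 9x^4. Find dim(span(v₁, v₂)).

Pass to coordinate vectors with respect to the basis {1, x, …, x^4}.
Row-reduce the 2×5 matrix with these as rows.
The echelon form has 1 nonzero row, so the rank is 1.

1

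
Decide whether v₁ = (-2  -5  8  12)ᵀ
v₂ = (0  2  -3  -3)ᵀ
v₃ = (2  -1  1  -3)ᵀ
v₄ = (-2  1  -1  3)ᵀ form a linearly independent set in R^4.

linearly dependent

Form the 4×4 matrix with these as columns; its determinant is 0.
A zero determinant means the columns are linearly dependent.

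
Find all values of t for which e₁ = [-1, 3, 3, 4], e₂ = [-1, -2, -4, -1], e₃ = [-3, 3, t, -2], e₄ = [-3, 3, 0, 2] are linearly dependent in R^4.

t = -3/5

Dependence holds iff the 4×4 matrix [e₁ e₂ e₃ e₄] is singular.
The determinant works out to -20*t - 12.
This vanishes exactly when t = -3/5.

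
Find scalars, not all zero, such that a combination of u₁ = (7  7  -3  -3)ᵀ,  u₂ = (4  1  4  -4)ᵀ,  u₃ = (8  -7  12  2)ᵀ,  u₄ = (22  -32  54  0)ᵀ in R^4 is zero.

2u₁ - 3u₂ - 3u₃ + u₄ = 0

Set up α₁u₁ + … + α₄u₄ = 0 and solve the homogeneous system.
One solution (up to scaling) is (2, -3, -3, 1).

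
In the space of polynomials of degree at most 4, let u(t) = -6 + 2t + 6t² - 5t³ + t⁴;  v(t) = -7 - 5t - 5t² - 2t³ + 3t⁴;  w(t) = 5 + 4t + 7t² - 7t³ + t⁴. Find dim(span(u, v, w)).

3

Represent each element by its coordinate vector in ℝ⁵.
Put the 5×3 matrix [u|v|w] into echelon form.
There are 3 pivot columns, so rank = 3.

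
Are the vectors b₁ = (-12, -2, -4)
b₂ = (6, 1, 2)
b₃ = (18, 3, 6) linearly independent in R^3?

linearly dependent

Form the 3×3 matrix with these as columns; its determinant is 0.
A zero determinant means the columns are linearly dependent.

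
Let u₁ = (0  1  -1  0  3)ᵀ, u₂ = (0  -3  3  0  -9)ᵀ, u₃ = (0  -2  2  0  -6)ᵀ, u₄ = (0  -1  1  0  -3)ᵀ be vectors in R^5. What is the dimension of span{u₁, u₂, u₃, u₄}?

Apply Gaussian elimination to the matrix whose rows are u₁, u₂, u₃, u₄.
Reduction leaves 1 leading entry, giving rank 1.

dim = 1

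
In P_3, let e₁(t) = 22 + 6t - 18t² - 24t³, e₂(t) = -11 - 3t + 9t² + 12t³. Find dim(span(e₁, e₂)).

Use coordinates relative to {1, t, …, t³}.
Form the matrix with e₁, e₂ as columns and reduce.
Exactly 1 pivot survives; hence the rank is 1.

dim = 1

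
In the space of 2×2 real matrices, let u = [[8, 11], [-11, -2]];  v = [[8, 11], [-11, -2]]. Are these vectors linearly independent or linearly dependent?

Take coordinates with respect to the standard basis {E₁₁, E₁₂, E₂₁, E₂₂}.
Two of the vectors are equal, giving an immediate dependence.

linearly dependent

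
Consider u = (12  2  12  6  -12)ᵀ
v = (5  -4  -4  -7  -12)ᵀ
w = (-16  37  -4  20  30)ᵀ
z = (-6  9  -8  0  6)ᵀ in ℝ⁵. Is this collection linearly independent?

linearly dependent

Row-reduce the matrix whose columns are u, v, w, z.
The reduction yields 3 nonzero rows, so the rank is 3.
Since rank 3 < 4, the set is linearly dependent.
Indeed u - 2v - w + 3z = 0.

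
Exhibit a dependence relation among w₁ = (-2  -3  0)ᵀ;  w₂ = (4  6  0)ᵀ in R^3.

2w₁ + w₂ = 0

Row-reduce the matrix with w₁, w₂ as columns; the null space gives the coefficients.
A generator of the null space is (2, 1).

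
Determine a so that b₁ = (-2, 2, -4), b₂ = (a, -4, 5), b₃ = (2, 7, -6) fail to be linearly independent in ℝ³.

The vectors are dependent exactly when the determinant of the matrix with rows b₁, b₂, b₃ vanishes.
Cofactor expansion gives det = 10 - 16*a.
This vanishes exactly when a = 5/8.

a = 5/8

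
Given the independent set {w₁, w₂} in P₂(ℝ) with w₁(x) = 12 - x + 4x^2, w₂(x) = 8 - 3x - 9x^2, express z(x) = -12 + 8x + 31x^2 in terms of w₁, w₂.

Take coordinate vectors relative to {1, x, x^2}.
Set up the augmented matrix [w₁ | w₂ | z] and row-reduce.
The system has the unique solution (a₁, a₂) = (1, -3).

z = w₁ - 3w₂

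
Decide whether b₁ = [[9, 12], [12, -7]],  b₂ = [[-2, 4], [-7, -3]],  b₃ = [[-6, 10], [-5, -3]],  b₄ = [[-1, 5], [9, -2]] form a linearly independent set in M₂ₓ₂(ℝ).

Write each element as a coordinate vector in ℝ⁴ using {E₁₁, E₁₂, E₂₁, E₂₂}.
Form the 4×4 matrix with these as columns; its determinant is -2650.
A nonzero determinant means the columns are linearly independent.

linearly independent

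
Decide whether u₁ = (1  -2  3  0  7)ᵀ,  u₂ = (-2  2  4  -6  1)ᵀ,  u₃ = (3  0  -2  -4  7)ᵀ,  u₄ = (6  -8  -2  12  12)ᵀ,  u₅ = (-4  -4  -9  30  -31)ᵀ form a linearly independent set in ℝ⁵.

linearly dependent

The matrix [u₁|u₂|u₃|u₄|u₅] has determinant 0.
A zero determinant means the columns are linearly dependent.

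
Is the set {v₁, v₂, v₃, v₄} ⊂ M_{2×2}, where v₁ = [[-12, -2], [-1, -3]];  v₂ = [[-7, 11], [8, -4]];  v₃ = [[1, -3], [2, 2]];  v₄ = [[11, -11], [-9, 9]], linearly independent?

linearly independent

Write each element as a coordinate vector in ℝ⁴ using {E₁₁, E₁₂, E₂₁, E₂₂}.
Place the vectors as rows of a 4×4 matrix and reduce to echelon form.
The reduction yields 4 nonzero rows, so the rank is 4.
Since rank = 4 (the number of vectors), the set is linearly independent.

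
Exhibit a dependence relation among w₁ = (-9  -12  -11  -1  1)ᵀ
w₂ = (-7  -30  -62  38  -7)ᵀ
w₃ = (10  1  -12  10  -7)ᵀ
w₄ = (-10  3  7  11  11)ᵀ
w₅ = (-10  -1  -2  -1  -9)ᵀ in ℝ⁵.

3w₁ - w₂ + 3w₃ + w₄ = 0

Write the vectors as columns of a matrix and find a nonzero vector in its null space.
The free variable yields coefficients (3, -1, 3, 1, 0) (any nonzero multiple also works).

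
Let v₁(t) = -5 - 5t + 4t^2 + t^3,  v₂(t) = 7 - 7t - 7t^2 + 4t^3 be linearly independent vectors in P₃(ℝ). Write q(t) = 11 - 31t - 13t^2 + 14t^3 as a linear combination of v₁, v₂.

q = 2v₁ + 3v₂

Take coordinate vectors relative to {1, t, …, t^3}.
Write q = a₁v₁ + a₂v₂ and equate components.
Back-substitution yields (a₁, a₂) = (2, 3).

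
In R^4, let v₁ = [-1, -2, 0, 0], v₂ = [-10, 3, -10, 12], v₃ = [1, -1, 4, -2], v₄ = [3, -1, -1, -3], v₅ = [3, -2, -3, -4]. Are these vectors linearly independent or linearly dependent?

There are 5 vectors in a 4-dimensional space, so they cannot be linearly independent.

linearly dependent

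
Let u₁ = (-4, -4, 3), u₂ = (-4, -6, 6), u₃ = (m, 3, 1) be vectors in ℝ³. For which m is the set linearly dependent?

m = 22/3

Dependence holds iff the 3×3 matrix [u₁ u₂ u₃] is singular.
The determinant works out to 44 - 6*m.
This vanishes exactly when m = 22/3.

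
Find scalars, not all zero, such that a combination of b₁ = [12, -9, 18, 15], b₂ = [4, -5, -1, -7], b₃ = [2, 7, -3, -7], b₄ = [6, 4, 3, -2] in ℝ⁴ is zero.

Set up α₁b₁ + … + α₄b₄ = 0 and solve the homogeneous system.
The free variable yields coefficients (1, 0, 3, -3) (any nonzero multiple also works).

b₁ + 3b₃ - 3b₄ = 0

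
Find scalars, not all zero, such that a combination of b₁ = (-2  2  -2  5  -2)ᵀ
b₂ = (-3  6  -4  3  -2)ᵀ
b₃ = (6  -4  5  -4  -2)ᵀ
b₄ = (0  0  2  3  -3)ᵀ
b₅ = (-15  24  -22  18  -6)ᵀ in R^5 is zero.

Solve the homogeneous system with b₁, b₂, b₃, b₄, b₅ as columns by row-reducing the coefficient matrix.
One solution (up to scaling) is (3, 3, 0, -2, -1).

3b₁ + 3b₂ - 2b₄ - b₅ = 0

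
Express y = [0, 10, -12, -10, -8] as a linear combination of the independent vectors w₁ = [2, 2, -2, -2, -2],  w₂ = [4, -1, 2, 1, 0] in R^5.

Set up the augmented matrix [w₁ | w₂ | y] and row-reduce.
Back-substitution yields (a₁, a₂) = (4, -2).

y = 4w₁ - 2w₂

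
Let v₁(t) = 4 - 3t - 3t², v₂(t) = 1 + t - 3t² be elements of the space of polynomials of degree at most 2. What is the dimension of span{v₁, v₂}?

dim = 2

Represent each element by its coordinate vector in ℝ³.
Put the 3×2 matrix [v₁|v₂] into echelon form.
Exactly 2 pivots survive; hence the rank is 2.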